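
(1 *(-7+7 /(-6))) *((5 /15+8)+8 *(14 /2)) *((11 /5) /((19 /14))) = -728189 /855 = -851.68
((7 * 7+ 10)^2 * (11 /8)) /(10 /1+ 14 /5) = 191455 /512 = 373.94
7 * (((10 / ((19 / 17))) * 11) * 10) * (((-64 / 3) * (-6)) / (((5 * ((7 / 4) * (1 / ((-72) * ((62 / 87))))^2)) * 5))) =847964012544 / 15979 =53067401.75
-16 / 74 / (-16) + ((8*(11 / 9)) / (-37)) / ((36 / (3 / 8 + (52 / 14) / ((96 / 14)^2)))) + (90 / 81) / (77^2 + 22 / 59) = 56409745 / 5440602816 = 0.01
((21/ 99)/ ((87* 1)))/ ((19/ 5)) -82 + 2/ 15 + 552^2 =83084163931/ 272745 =304622.13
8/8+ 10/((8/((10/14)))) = 53/28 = 1.89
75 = 75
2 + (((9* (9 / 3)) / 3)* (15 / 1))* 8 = 1082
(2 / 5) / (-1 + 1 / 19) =-19 / 45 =-0.42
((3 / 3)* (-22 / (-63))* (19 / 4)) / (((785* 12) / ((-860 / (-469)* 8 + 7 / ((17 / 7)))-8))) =15916813 / 9463313160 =0.00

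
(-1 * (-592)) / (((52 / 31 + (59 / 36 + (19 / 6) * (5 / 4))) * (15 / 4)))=1761792 / 81185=21.70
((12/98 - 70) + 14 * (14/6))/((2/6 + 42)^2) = -16410/790321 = -0.02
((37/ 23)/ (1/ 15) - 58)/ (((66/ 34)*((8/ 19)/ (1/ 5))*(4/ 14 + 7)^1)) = -103607/ 91080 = -1.14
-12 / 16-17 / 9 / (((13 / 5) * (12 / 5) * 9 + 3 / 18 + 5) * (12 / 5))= -252623 / 331164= -0.76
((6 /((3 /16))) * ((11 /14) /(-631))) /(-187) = 0.00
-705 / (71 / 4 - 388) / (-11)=-2820 / 16291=-0.17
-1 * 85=-85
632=632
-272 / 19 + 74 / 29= -6482 / 551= -11.76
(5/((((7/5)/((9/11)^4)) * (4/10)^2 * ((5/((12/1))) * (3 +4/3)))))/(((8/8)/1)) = 5.54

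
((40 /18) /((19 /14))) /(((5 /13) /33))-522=-21746 /57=-381.51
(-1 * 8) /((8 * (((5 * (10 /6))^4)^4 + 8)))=-43046721 /23283064365387307264393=-0.00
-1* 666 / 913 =-666 / 913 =-0.73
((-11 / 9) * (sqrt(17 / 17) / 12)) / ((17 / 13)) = -143 / 1836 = -0.08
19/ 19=1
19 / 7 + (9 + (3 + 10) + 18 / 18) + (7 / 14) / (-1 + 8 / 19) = 24.85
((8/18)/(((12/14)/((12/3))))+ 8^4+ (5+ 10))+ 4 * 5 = 111593/27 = 4133.07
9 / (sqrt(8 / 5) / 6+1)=405 / 43-27 * sqrt(10) / 43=7.43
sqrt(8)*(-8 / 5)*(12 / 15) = -64*sqrt(2) / 25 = -3.62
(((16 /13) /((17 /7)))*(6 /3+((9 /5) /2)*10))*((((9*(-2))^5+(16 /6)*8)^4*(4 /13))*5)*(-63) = -178096035305251044706798796800000 /25857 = -6887730026888310504188374000.00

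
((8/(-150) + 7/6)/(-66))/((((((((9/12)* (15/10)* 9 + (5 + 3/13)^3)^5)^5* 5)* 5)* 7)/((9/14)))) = -277094293490273290208014975670566056425319134773138887477301726496775794132353274770443396658742120859828224/19277139107251640259095591823303081897919867852752753870543668814140608207870552434396617221738016325144400119237399165627396953490959713784101221429244750352912204375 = -0.00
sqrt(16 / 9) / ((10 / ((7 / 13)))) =0.07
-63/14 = -9/2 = -4.50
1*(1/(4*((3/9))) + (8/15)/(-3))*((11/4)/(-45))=-1133/32400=-0.03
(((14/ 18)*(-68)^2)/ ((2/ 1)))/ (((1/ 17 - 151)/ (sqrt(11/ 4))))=-68782*sqrt(11)/ 11547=-19.76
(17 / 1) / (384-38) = 0.05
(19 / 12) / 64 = 0.02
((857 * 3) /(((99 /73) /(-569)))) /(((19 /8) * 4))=-71194418 /627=-113547.72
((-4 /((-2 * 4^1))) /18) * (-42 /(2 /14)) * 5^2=-1225 /6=-204.17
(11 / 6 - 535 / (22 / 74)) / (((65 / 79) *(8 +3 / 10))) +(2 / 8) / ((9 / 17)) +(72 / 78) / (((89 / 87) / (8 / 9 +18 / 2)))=-108464791 / 427284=-253.85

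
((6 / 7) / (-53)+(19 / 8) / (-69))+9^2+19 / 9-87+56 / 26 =-14261671 / 7986888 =-1.79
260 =260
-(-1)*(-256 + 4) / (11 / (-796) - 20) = 200592 / 15931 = 12.59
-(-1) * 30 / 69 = 10 / 23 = 0.43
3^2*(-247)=-2223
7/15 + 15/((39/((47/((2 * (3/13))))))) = 39.63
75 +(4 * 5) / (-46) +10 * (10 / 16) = 7435 / 92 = 80.82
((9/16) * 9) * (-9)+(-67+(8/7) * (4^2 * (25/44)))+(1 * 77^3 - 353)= 561887883/1232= 456077.83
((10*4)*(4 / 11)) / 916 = 40 / 2519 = 0.02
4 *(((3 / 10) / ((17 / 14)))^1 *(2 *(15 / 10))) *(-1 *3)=-756 / 85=-8.89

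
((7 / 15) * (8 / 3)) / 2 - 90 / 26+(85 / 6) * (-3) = -45.34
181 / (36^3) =181 / 46656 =0.00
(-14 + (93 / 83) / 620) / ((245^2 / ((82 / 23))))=-952717 / 1145877250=-0.00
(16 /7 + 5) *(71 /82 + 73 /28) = 203337 /8036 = 25.30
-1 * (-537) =537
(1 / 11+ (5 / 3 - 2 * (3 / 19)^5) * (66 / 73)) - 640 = -1269340315899 / 1988307497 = -638.40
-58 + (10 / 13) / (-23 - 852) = -131952 / 2275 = -58.00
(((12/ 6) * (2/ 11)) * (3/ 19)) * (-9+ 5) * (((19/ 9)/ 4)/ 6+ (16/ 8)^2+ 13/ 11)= -1318/ 1089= -1.21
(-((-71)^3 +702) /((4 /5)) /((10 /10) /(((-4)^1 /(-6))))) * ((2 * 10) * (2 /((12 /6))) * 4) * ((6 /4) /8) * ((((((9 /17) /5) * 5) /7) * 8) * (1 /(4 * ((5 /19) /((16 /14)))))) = 2443309560 /833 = 2933144.73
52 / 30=26 / 15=1.73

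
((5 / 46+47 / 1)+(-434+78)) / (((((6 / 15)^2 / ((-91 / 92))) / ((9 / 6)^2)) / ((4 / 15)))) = 19395285 / 16928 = 1145.75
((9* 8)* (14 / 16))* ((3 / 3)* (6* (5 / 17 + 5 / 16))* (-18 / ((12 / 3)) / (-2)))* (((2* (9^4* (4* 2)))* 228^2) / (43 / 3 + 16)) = 20512623490920 / 221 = 92817300863.89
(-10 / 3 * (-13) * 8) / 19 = 1040 / 57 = 18.25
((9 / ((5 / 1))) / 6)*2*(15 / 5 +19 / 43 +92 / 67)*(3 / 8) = 15606 / 14405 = 1.08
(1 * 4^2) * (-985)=-15760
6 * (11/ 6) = 11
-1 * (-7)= 7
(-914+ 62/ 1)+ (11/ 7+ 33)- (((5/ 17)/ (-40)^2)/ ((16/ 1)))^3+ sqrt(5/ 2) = -3773153734033408007/ 4615881883648000+ sqrt(10)/ 2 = -815.85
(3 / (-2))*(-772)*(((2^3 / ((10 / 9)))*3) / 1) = 125064 / 5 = 25012.80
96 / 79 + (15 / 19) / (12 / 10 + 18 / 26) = 100459 / 61541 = 1.63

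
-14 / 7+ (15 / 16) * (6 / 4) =-19 / 32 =-0.59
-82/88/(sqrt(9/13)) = -41 * sqrt(13)/132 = -1.12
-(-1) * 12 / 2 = 6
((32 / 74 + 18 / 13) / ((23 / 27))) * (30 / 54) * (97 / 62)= 27645 / 14911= 1.85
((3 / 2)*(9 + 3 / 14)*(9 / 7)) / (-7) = -3483 / 1372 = -2.54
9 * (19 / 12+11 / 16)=327 / 16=20.44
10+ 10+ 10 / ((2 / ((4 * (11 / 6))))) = 56.67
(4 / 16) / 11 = 0.02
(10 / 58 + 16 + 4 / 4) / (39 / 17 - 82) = -8466 / 39295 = -0.22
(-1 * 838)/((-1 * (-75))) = -11.17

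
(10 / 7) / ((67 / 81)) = 810 / 469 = 1.73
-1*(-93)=93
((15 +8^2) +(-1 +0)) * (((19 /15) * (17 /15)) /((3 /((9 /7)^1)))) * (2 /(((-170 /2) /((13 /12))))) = -3211 /2625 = -1.22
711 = 711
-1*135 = -135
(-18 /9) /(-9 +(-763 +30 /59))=59 /22759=0.00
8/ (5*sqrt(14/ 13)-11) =-1144/ 1223-40*sqrt(182)/ 1223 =-1.38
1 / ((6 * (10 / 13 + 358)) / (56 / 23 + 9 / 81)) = 6851 / 5792688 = 0.00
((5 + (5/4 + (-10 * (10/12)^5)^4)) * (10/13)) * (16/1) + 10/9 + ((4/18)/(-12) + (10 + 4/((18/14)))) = 306482718653040677/92832147892224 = 3301.47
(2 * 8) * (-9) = -144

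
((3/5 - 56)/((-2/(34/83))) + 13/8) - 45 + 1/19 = -31.98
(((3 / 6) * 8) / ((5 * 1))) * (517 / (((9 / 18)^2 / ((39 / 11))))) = 29328 / 5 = 5865.60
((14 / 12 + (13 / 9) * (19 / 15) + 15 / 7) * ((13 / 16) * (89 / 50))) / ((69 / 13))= 146093233 / 104328000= 1.40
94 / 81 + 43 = 3577 / 81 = 44.16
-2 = -2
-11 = -11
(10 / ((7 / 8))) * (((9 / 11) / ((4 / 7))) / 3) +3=93 / 11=8.45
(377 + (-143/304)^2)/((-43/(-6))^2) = 313751529/42719296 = 7.34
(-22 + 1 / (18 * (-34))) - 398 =-257041 / 612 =-420.00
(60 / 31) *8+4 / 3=1564 / 93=16.82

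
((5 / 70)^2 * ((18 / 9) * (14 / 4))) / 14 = 1 / 392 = 0.00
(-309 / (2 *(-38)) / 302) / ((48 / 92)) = 2369 / 91808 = 0.03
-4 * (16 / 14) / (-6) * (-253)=-192.76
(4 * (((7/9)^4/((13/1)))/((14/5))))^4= 138412872010000/52924109613797430801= 0.00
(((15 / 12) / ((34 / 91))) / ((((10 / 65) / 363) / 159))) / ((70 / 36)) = 87787557 / 136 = 645496.74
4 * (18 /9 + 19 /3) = 100 /3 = 33.33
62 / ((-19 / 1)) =-62 / 19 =-3.26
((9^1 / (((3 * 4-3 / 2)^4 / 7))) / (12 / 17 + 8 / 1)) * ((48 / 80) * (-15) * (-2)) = 136 / 12691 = 0.01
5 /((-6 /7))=-35 /6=-5.83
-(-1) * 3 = 3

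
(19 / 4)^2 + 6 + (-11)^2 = 2393 / 16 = 149.56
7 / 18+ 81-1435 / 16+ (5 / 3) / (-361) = -431635 / 51984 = -8.30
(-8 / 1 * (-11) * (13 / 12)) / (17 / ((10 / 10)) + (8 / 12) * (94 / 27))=7722 / 1565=4.93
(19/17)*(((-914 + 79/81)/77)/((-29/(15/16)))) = 1003675/2342736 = 0.43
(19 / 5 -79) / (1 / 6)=-2256 / 5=-451.20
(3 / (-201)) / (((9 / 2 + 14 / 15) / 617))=-18510 / 10921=-1.69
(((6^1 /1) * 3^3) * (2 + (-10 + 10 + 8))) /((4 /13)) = 5265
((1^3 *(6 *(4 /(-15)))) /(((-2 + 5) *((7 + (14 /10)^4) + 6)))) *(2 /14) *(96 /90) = -1600 /331569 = -0.00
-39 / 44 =-0.89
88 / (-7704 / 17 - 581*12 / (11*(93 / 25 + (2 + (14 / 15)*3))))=-292094 / 1751131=-0.17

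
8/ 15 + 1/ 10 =19/ 30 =0.63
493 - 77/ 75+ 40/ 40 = 36973/ 75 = 492.97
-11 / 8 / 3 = -11 / 24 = -0.46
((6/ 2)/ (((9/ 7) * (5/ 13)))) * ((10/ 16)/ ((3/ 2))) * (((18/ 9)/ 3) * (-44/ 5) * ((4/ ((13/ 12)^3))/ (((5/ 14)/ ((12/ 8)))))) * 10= -1655808/ 845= -1959.54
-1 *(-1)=1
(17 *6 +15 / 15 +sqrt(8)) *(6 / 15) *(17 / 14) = 51.40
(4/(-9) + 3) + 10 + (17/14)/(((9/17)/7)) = 515/18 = 28.61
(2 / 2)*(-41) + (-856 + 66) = -831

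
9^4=6561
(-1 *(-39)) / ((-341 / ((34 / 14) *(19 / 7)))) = -12597 / 16709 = -0.75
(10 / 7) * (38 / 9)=380 / 63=6.03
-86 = -86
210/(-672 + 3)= -70/223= -0.31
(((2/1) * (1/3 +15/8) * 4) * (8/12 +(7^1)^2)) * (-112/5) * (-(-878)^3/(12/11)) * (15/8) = -205781541055244/9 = -22864615672804.89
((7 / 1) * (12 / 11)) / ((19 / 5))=420 / 209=2.01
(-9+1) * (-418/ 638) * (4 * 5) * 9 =27360/ 29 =943.45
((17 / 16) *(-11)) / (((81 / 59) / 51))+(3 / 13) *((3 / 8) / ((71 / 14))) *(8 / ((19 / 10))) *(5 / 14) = -3289062857 / 7575984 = -434.14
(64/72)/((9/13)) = 104/81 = 1.28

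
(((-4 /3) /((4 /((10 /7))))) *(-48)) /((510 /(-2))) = -32 /357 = -0.09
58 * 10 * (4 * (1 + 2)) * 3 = 20880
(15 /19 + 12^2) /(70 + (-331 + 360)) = 917 /627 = 1.46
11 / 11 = 1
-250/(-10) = 25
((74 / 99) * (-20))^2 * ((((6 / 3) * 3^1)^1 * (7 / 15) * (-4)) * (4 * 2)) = -20024.47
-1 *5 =-5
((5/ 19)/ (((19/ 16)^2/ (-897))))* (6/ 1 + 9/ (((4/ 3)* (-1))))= 861120/ 6859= 125.55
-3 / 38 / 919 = -3 / 34922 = -0.00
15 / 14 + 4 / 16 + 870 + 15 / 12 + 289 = 1161.57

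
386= 386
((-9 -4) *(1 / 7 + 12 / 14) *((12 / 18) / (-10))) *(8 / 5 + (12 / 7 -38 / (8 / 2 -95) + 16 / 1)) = 8978 / 525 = 17.10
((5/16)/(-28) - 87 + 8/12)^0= 1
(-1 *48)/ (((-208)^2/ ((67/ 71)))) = -201/ 191984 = -0.00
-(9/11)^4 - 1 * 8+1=-109048/14641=-7.45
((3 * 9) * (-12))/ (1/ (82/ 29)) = -26568/ 29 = -916.14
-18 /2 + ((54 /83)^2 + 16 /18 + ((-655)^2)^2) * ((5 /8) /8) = 57060279970697329 /3968064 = 14379878946.18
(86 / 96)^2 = 1849 / 2304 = 0.80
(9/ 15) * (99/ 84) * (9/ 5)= 891/ 700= 1.27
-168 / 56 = -3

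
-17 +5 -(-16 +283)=-279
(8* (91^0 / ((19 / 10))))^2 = 6400 / 361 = 17.73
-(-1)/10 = 1/10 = 0.10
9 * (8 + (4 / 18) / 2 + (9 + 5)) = 199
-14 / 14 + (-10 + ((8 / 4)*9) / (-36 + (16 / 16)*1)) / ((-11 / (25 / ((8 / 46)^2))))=60758 / 77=789.06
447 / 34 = 13.15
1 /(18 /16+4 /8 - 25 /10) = -8 /7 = -1.14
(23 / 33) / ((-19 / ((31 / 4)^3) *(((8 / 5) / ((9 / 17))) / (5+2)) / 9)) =-647507385 / 1819136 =-355.94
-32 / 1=-32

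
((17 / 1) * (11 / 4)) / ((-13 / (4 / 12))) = -1.20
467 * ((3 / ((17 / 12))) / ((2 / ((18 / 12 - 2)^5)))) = -4203 / 272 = -15.45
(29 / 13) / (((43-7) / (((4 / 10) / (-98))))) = -29 / 114660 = -0.00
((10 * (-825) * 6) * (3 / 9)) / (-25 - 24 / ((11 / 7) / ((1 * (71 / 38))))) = 3448500 / 11189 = 308.20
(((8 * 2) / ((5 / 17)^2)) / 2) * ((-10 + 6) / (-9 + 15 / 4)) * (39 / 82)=240448 / 7175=33.51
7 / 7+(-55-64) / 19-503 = -9657 / 19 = -508.26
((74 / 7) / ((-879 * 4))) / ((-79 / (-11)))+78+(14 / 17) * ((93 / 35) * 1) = 6626303389 / 82634790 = 80.19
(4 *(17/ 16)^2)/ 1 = 289/ 64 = 4.52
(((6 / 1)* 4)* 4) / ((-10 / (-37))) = 1776 / 5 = 355.20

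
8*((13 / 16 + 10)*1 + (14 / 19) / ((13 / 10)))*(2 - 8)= -134913 / 247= -546.21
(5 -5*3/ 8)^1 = 25/ 8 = 3.12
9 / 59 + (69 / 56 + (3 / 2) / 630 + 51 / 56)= 56939 / 24780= 2.30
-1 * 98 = -98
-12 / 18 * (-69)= 46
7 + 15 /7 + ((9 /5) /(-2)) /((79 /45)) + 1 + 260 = 298211 /1106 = 269.63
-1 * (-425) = 425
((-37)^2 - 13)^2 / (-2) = -919368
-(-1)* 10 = 10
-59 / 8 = -7.38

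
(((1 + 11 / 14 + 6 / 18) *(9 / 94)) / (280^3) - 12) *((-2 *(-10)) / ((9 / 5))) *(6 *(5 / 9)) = -12839480879 / 28888832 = -444.44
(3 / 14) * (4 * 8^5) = 196608 / 7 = 28086.86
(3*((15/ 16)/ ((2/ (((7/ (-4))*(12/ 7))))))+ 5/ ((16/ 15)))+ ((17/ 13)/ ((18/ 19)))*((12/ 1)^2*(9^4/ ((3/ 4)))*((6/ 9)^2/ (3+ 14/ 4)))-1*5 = 642957383/ 5408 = 118890.05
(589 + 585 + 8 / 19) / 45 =7438 / 285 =26.10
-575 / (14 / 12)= -3450 / 7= -492.86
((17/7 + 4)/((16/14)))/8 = 45/64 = 0.70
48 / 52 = 0.92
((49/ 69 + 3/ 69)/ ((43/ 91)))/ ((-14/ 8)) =-2704/ 2967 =-0.91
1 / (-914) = -1 / 914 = -0.00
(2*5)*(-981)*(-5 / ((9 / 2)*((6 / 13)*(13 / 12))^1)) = 21800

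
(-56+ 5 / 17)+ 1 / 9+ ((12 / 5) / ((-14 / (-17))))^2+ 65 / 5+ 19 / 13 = -32.64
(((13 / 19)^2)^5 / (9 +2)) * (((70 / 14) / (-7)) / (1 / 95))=-3446462296225 / 24846952728983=-0.14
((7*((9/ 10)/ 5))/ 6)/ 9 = 7/ 300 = 0.02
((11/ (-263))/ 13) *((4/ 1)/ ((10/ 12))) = -264/ 17095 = -0.02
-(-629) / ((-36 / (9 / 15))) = -10.48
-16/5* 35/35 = -16/5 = -3.20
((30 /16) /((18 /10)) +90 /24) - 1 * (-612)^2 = -8988941 /24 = -374539.21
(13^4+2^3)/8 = 28569/8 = 3571.12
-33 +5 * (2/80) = -263/8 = -32.88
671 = 671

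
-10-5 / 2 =-25 / 2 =-12.50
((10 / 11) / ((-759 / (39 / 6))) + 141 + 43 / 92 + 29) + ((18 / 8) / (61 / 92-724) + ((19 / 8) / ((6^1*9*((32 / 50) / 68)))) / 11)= 54686484717149 / 320026120128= 170.88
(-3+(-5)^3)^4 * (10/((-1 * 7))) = -2684354560/7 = -383479222.86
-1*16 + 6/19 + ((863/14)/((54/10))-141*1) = -145.27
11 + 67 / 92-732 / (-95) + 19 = 335909 / 8740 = 38.43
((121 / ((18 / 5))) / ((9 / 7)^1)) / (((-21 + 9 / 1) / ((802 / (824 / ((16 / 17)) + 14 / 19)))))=-2933315 / 1471122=-1.99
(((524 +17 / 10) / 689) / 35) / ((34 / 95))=14269 / 234260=0.06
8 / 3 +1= 11 / 3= 3.67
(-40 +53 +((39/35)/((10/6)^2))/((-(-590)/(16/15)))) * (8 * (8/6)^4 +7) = 8775448903/20908125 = 419.71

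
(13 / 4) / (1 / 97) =1261 / 4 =315.25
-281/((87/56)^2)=-881216/7569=-116.42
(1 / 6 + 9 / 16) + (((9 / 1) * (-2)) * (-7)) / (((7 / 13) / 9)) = 2106.73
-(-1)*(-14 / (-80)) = 7 / 40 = 0.18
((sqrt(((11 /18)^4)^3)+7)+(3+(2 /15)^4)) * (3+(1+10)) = 1495832408623 /10628820000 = 140.73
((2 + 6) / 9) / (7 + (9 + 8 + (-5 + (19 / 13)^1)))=52 / 1197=0.04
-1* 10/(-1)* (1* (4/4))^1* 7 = 70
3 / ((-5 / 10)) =-6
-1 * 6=-6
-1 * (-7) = 7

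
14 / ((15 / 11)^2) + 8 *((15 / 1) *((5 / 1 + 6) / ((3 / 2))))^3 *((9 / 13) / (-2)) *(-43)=463587322022 / 2925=158491392.14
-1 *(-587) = 587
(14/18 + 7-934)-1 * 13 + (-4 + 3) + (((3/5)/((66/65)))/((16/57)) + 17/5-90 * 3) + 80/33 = -1202.29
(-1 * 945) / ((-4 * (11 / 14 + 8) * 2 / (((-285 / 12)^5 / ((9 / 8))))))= -1895763296875 / 20992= -90308846.08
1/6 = 0.17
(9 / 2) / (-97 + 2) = -9 / 190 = -0.05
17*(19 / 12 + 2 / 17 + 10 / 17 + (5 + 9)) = 3323 / 12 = 276.92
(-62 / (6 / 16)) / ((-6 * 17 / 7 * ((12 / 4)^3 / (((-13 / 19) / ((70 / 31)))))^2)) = 10069358 / 7046349975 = 0.00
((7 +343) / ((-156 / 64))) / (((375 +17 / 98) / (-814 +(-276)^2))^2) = -305453432180825600 / 52720679271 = -5793806.84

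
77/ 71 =1.08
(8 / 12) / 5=2 / 15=0.13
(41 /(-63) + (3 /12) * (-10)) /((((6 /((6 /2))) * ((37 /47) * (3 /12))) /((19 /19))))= -18659 /2331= -8.00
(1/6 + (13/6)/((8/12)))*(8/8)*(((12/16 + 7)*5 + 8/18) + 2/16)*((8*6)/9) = 116071/162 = 716.49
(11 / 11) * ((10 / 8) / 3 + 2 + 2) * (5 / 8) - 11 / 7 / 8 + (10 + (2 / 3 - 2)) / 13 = 2171 / 672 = 3.23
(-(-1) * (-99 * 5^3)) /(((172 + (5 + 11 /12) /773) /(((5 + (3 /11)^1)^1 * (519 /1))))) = -314129421000 /1595543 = -196879.32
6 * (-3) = -18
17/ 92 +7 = 661/ 92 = 7.18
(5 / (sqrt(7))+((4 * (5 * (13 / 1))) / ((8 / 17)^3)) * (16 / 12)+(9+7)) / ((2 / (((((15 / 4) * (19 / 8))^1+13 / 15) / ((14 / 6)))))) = 4691 * sqrt(7) / 3136+1505252771 / 215040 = 7003.83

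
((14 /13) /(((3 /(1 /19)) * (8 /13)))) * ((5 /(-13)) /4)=-35 /11856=-0.00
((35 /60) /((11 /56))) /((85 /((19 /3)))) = 1862 /8415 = 0.22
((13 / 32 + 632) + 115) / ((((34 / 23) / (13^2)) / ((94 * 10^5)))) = 13654290040625 / 17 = 803193531801.47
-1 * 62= -62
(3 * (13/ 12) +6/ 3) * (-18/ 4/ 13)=-189/ 104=-1.82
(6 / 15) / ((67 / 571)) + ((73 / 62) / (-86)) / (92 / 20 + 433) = 13322924797 / 3908249360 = 3.41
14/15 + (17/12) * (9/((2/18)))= 115.68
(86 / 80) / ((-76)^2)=43 / 231040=0.00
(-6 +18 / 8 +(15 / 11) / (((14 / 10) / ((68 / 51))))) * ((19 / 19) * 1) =-755 / 308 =-2.45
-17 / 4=-4.25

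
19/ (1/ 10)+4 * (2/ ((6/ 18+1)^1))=196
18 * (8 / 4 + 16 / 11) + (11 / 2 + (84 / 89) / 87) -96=-1607347 / 56782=-28.31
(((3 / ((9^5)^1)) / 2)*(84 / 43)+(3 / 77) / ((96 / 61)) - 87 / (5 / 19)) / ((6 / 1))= -1148998502021 / 20854532160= -55.10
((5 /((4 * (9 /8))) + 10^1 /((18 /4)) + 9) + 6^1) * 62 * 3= 3410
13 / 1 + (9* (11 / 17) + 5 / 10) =657 / 34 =19.32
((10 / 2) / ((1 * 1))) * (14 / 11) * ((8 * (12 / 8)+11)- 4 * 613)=-170030 / 11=-15457.27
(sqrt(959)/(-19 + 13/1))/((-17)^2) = -sqrt(959)/1734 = -0.02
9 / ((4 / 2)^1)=9 / 2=4.50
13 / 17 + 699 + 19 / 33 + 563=708734 / 561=1263.34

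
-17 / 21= -0.81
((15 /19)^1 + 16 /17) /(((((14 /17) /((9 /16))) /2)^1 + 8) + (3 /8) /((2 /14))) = 40248 /264119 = 0.15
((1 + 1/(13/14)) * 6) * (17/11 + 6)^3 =92629494/17303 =5353.38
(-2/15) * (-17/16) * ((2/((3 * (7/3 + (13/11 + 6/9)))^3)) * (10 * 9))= 22627/1752048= 0.01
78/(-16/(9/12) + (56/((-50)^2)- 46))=-73125/63104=-1.16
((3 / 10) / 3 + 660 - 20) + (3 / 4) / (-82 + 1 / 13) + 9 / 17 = 15464573 / 24140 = 640.62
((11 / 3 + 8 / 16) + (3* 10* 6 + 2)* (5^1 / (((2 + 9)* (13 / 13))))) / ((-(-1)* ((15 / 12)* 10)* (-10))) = -1147 / 1650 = -0.70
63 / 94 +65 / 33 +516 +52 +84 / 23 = 40973443 / 71346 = 574.29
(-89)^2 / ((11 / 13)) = 102973 / 11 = 9361.18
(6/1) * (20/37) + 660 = 663.24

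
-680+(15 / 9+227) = -1354 / 3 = -451.33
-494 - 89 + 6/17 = -9905/17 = -582.65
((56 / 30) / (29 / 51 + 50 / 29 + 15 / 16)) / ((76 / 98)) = 0.75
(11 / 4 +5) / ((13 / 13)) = 31 / 4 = 7.75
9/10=0.90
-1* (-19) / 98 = 19 / 98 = 0.19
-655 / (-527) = 1.24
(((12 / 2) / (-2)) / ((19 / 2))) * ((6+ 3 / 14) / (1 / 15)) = -3915 / 133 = -29.44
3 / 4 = 0.75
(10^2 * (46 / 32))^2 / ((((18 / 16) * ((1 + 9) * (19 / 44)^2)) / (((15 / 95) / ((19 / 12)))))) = 128018000 / 130321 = 982.33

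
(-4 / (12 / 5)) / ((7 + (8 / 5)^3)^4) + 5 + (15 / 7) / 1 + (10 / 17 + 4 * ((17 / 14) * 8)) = 8793287152944611 / 188745245433411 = 46.59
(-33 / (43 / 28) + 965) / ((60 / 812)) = 8235913 / 645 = 12768.86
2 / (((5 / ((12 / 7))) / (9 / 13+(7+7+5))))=6144 / 455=13.50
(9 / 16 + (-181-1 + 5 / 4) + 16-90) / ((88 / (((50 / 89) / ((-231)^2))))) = -2075 / 68232384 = -0.00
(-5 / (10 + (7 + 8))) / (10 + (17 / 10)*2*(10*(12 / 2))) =-1 / 1070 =-0.00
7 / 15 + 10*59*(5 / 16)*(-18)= -199097 / 60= -3318.28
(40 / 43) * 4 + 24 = 1192 / 43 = 27.72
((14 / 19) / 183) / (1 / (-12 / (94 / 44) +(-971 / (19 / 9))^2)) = 16750068454 / 19664753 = 851.78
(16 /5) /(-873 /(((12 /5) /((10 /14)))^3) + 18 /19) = -20020224 /138057335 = -0.15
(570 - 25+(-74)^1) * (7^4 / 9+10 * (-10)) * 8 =1885256 / 3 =628418.67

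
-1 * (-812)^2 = -659344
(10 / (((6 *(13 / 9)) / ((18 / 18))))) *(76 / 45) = 76 / 39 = 1.95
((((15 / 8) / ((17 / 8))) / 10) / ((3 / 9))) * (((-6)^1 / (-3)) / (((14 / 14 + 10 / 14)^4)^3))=13841287201 / 16841523068928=0.00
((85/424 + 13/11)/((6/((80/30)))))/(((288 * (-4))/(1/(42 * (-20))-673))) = 173553547/483563520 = 0.36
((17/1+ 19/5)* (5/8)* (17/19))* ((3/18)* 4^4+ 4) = 30940/57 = 542.81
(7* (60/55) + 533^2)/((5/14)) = 43750882/55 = 795470.58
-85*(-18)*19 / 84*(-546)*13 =-2456415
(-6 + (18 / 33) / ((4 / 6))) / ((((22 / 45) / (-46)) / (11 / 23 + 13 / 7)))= 964440 / 847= 1138.65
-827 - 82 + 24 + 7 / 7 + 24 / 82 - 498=-56650 / 41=-1381.71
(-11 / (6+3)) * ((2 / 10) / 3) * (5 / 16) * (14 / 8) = -77 / 1728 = -0.04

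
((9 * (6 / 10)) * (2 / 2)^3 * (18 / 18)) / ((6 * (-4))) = -9 / 40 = -0.22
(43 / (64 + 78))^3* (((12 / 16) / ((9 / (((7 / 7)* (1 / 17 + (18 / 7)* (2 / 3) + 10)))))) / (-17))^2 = 17339602123 / 187489426805632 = 0.00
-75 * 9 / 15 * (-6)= 270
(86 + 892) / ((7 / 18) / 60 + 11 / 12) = 1056240 / 997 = 1059.42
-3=-3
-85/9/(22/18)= -85/11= -7.73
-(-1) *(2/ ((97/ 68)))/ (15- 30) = -136/ 1455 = -0.09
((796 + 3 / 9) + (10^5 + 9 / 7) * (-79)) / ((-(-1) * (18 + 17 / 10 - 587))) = 1658854100 / 119133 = 13924.39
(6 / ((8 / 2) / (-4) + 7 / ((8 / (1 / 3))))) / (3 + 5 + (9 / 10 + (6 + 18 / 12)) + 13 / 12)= -8640 / 17833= -0.48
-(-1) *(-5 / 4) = -5 / 4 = -1.25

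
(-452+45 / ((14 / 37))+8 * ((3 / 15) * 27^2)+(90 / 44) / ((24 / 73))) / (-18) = -5171629 / 110880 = -46.64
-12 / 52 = -3 / 13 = -0.23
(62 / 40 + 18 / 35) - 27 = -3491 / 140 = -24.94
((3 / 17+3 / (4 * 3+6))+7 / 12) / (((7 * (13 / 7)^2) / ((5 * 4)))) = 2205 / 2873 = 0.77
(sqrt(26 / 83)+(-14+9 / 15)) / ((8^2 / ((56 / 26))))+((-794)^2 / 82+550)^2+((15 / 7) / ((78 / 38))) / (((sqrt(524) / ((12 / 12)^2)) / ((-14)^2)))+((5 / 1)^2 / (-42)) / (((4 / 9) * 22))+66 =7 * sqrt(2158) / 17264+1330 * sqrt(131) / 1703+2284028384830193 / 33653620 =67868737.04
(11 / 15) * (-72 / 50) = -132 / 125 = -1.06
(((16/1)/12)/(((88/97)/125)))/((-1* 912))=-12125/60192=-0.20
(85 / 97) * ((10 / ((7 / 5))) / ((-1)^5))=-4250 / 679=-6.26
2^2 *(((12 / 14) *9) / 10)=108 / 35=3.09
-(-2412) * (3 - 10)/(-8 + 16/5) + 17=7069/2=3534.50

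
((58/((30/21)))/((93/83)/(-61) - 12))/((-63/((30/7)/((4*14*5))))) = 146827/178896060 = 0.00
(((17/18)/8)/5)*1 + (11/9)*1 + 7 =1979/240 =8.25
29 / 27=1.07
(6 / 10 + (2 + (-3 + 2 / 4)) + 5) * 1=51 / 10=5.10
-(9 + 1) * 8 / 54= -40 / 27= -1.48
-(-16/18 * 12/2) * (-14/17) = -224/51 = -4.39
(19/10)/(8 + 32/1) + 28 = 28.05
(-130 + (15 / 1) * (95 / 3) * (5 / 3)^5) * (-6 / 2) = -17935.62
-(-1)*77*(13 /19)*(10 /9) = 10010 /171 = 58.54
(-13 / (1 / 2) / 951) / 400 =-13 / 190200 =-0.00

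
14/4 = 7/2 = 3.50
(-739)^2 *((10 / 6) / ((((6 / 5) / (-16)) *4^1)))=-27306050 / 9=-3034005.56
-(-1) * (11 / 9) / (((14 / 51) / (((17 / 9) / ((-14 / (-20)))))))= 15895 / 1323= 12.01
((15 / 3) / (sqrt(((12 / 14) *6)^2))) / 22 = 35 / 792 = 0.04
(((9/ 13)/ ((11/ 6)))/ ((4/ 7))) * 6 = 567/ 143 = 3.97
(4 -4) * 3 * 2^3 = 0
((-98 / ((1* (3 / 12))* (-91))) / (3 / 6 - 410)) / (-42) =8 / 31941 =0.00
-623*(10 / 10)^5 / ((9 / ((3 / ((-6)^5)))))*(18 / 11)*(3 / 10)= 623 / 47520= 0.01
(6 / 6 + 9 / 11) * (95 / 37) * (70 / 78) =66500 / 15873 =4.19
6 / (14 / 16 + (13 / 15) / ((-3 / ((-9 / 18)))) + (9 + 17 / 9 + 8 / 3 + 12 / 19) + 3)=4560 / 13837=0.33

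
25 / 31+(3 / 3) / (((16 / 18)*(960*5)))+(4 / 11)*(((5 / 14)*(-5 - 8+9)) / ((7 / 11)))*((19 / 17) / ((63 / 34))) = 384991091 / 1224921600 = 0.31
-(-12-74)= 86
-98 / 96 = -49 / 48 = -1.02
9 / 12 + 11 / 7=65 / 28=2.32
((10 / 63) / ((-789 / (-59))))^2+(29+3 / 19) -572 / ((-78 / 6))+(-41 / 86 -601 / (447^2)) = 6514249021632082415 / 89631299779382466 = 72.68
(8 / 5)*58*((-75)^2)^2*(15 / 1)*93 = 4096068750000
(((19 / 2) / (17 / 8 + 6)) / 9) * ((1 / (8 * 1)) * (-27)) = -57 / 130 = -0.44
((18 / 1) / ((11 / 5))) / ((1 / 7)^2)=4410 / 11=400.91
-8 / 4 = -2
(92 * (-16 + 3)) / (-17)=1196 / 17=70.35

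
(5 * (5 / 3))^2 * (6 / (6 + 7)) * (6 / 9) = 2500 / 117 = 21.37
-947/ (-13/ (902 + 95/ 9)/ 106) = 824437366/ 117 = 7046473.21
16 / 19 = 0.84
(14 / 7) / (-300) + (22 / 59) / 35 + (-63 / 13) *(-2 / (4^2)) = 1964269 / 3221400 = 0.61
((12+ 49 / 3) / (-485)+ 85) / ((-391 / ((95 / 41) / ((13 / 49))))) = -6768370 / 3567369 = -1.90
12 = 12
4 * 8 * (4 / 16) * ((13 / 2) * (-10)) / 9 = -520 / 9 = -57.78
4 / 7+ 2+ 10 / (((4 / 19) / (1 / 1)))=701 / 14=50.07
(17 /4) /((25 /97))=1649 /100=16.49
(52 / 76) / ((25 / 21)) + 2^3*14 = 53473 / 475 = 112.57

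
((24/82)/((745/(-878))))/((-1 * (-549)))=-3512/5589735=-0.00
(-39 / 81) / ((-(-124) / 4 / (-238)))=3094 / 837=3.70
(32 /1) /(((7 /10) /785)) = 251200 /7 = 35885.71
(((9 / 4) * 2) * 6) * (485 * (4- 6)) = -26190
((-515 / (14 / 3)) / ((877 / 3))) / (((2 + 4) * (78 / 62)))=-15965 / 319228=-0.05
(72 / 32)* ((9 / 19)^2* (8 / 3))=486 / 361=1.35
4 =4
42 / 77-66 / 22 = -27 / 11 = -2.45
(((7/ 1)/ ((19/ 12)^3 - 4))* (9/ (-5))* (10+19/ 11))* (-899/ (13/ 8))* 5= -101000535552/ 7579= -13326367.01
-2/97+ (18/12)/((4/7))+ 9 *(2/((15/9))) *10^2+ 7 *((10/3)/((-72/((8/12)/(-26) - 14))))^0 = 845533/776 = 1089.60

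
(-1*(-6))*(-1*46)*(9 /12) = -207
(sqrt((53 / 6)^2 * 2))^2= 2809 / 18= 156.06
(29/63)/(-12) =-29/756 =-0.04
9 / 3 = 3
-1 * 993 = -993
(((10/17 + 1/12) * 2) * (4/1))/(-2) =-137/51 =-2.69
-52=-52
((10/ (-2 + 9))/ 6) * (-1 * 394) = -1970/ 21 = -93.81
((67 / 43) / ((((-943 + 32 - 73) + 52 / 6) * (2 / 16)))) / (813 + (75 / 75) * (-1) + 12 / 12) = -268 / 17048339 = -0.00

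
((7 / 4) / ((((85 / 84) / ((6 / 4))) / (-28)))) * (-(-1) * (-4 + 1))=18522 / 85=217.91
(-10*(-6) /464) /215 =3 /4988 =0.00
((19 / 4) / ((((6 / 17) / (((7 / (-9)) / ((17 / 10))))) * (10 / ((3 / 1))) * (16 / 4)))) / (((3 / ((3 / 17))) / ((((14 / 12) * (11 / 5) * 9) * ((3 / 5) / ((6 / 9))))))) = -30723 / 54400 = -0.56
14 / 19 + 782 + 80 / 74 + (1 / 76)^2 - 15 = 164305653 / 213712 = 768.82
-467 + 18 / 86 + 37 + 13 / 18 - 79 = -508.07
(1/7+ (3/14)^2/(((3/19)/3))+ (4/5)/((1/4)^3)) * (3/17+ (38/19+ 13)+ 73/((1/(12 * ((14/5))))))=5367275019/41650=128866.15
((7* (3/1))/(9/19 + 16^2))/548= 0.00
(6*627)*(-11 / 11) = -3762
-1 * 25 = -25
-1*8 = -8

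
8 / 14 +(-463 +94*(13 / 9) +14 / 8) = -81875 / 252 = -324.90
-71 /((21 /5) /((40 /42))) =-16.10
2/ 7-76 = -530/ 7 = -75.71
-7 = -7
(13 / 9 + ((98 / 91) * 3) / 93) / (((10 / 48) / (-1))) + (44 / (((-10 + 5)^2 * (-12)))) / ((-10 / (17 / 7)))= -4982213 / 705250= -7.06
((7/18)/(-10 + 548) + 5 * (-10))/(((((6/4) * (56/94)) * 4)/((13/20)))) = -295841923/32538240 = -9.09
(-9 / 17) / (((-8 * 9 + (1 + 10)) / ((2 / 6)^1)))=3 / 1037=0.00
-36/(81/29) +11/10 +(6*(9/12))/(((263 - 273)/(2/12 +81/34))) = -9896/765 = -12.94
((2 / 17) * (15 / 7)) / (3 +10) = 30 / 1547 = 0.02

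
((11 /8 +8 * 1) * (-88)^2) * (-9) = -653400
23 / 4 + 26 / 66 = 811 / 132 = 6.14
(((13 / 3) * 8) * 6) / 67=208 / 67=3.10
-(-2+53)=-51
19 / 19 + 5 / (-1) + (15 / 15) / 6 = -23 / 6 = -3.83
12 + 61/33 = 457/33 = 13.85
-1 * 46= -46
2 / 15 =0.13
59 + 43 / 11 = 692 / 11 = 62.91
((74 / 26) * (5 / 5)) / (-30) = -37 / 390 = -0.09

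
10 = 10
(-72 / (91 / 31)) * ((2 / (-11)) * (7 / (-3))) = -1488 / 143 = -10.41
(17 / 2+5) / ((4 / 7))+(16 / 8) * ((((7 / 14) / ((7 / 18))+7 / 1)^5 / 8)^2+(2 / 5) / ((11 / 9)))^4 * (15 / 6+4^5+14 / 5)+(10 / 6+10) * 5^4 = 663819855302324118374795300000000.00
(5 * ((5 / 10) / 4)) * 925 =578.12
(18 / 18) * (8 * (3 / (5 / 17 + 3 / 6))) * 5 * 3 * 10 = 13600 / 3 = 4533.33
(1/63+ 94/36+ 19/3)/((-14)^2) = 1129/24696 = 0.05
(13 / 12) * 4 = 13 / 3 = 4.33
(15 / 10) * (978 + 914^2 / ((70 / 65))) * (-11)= -89709180 / 7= -12815597.14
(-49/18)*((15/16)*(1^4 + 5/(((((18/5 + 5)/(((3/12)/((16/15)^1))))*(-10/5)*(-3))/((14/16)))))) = -2.60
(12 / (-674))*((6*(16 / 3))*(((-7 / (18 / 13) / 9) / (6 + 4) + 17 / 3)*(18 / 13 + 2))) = -6398656 / 591435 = -10.82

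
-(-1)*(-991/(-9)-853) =-6686/9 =-742.89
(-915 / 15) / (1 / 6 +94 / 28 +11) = -21 / 5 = -4.20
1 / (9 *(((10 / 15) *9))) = 1 / 54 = 0.02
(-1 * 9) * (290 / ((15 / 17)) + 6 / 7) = -20760 / 7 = -2965.71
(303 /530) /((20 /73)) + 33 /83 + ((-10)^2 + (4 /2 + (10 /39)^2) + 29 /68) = 104.98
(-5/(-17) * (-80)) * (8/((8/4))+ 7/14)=-1800/17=-105.88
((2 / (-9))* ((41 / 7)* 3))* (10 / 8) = -205 / 42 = -4.88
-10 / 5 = -2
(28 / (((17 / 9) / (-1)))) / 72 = -7 / 34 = -0.21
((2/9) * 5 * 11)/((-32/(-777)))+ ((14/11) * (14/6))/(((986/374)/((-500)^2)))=392413105/1392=281905.97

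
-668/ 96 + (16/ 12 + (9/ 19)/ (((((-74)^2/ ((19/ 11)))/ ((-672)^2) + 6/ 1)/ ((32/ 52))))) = -7472815659/ 1340061112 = -5.58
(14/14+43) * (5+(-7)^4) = 105864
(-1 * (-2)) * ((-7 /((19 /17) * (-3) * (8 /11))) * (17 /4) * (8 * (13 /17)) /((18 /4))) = 17017 /513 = 33.17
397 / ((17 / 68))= 1588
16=16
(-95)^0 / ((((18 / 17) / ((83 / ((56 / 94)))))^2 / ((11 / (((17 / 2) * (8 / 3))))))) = 2845728787 / 338688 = 8402.21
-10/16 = -5/8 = -0.62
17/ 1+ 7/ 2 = 41/ 2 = 20.50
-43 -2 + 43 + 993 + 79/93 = 92242/93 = 991.85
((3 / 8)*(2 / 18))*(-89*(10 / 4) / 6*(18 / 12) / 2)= -445 / 384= -1.16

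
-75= -75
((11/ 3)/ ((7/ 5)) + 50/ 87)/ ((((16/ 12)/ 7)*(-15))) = -389/ 348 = -1.12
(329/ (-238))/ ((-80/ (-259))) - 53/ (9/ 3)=-180679/ 8160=-22.14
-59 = -59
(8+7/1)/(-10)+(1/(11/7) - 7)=-173/22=-7.86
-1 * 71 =-71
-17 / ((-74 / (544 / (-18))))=-2312 / 333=-6.94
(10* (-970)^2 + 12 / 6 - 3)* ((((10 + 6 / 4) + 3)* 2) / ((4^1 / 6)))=818582913 / 2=409291456.50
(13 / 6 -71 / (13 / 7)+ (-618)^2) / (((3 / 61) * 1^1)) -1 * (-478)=1817134651 / 234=7765532.70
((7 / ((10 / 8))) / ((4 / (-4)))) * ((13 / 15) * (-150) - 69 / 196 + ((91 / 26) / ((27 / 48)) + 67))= 100777 / 315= 319.93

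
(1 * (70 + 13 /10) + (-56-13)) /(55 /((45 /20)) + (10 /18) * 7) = 69 /850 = 0.08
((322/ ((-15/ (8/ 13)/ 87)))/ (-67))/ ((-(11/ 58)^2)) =-251304256/ 526955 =-476.90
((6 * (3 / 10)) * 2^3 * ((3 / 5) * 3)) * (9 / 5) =5832 / 125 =46.66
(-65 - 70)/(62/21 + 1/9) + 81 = 7128/193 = 36.93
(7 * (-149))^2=1087849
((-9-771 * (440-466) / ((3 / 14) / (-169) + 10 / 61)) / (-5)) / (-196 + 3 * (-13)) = 2892947703 / 27585475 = 104.87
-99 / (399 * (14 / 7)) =-33 / 266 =-0.12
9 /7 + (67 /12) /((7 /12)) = 10.86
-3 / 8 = -0.38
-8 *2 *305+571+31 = -4278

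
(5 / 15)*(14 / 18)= 7 / 27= 0.26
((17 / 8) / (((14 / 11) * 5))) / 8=187 / 4480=0.04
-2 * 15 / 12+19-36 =-39 / 2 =-19.50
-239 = -239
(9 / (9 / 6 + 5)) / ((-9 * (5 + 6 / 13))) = -2 / 71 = -0.03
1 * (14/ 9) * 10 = 140/ 9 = 15.56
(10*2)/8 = 5/2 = 2.50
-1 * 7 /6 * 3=-7 /2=-3.50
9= 9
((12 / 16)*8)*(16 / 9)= 32 / 3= 10.67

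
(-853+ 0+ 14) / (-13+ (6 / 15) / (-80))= 167800 / 2601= 64.51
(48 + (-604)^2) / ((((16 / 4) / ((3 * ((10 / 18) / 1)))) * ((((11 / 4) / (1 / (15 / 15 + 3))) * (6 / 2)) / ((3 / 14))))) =228040 / 231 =987.19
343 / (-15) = -343 / 15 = -22.87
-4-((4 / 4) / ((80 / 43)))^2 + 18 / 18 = -21049 / 6400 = -3.29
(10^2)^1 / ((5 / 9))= 180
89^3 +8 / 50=17624229 / 25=704969.16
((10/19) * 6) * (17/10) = 102/19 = 5.37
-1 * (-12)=12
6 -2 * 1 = 4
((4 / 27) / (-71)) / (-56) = 0.00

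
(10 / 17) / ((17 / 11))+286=82764 / 289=286.38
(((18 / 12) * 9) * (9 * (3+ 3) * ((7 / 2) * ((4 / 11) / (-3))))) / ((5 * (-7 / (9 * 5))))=4374 / 11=397.64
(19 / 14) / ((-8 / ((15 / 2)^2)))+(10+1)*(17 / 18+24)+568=3358037 / 4032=832.85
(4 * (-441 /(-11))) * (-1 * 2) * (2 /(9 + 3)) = -588 /11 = -53.45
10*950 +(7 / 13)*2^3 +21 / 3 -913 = 111778 / 13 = 8598.31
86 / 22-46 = -463 / 11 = -42.09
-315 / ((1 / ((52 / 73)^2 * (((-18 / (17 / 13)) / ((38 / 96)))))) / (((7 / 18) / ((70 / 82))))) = 2532.02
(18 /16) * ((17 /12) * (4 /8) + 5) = 411 /64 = 6.42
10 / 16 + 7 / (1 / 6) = 341 / 8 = 42.62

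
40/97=0.41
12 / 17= 0.71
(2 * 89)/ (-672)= -89/ 336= -0.26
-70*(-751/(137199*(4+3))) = 7510/137199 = 0.05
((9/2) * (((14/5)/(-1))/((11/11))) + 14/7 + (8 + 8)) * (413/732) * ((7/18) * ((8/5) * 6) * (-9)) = -156114/1525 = -102.37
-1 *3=-3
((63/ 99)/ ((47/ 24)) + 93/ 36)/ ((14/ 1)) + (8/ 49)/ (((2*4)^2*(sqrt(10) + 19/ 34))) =0.21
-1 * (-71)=71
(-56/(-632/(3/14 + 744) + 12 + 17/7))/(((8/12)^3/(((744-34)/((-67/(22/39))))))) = 71770447980/862623593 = 83.20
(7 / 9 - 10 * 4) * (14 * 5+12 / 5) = -127786 / 45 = -2839.69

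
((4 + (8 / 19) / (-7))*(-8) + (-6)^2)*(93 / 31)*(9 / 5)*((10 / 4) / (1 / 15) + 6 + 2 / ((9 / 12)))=742914 / 665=1117.16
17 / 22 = 0.77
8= 8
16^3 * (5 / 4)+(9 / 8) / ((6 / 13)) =81959 / 16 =5122.44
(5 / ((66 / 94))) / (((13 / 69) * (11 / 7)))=37835 / 1573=24.05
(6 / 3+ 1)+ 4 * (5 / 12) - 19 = -14.33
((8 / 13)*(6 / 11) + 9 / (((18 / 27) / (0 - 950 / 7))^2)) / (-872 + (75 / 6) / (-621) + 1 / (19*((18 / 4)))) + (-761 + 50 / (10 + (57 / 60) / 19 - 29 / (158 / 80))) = -1266196995638626851 / 1055597628870785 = -1199.51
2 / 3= 0.67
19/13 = 1.46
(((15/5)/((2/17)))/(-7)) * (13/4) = -663/56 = -11.84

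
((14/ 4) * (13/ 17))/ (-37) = -91/ 1258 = -0.07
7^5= 16807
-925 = -925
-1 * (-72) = 72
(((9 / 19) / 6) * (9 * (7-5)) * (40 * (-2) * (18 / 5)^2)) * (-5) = 139968 / 19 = 7366.74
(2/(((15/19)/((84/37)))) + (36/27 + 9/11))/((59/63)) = 1013187/120065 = 8.44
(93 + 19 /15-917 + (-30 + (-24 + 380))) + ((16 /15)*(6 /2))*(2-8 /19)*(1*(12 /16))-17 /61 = -8574674 /17385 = -493.22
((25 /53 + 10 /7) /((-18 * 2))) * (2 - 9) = 235 /636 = 0.37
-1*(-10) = 10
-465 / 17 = -27.35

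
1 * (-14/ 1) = -14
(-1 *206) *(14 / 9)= -2884 / 9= -320.44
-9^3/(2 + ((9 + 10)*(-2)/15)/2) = -10935/11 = -994.09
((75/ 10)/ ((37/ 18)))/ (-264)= -45/ 3256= -0.01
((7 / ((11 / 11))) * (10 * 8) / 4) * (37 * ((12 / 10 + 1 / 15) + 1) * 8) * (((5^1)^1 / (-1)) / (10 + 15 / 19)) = -43528.85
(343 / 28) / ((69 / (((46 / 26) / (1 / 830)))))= 20335 / 78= 260.71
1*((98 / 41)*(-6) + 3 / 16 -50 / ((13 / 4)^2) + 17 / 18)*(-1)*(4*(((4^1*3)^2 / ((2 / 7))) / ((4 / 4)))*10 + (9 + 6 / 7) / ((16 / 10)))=6739444169335 / 18625152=361846.40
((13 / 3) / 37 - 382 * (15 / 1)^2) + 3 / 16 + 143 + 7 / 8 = -152391137 / 1776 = -85805.82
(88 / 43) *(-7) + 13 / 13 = -573 / 43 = -13.33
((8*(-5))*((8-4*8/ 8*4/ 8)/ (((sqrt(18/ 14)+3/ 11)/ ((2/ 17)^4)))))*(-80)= -3942400/ 4760697+6195200*sqrt(7)/ 4760697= 2.61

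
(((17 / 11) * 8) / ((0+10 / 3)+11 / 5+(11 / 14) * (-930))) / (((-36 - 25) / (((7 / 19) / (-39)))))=-4165 / 1577484766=-0.00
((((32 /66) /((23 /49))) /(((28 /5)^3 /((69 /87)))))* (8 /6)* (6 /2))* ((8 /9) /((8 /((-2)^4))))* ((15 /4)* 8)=1.00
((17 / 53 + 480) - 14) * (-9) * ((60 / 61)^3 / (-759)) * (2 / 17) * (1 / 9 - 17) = -540961920000 / 51740999893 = -10.46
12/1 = 12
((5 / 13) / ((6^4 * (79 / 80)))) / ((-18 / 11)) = -275 / 1497366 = -0.00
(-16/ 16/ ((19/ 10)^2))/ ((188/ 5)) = -125/ 16967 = -0.01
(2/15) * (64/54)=64/405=0.16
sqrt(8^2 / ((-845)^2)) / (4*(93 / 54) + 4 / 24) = 144 / 107315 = 0.00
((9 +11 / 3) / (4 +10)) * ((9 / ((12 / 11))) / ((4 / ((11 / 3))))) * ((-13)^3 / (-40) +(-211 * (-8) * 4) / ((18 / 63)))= 2178249623 / 13440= 162072.14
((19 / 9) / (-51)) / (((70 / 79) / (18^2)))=-15.14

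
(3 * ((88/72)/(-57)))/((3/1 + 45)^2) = -11/393984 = -0.00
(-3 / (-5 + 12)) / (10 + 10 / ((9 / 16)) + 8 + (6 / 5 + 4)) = -135 / 12908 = -0.01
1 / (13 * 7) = 1 / 91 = 0.01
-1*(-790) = 790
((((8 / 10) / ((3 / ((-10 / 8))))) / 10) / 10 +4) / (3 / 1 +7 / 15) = 1199 / 1040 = 1.15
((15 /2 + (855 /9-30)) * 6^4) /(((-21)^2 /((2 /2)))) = 10440 /49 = 213.06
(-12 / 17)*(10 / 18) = -20 / 51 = -0.39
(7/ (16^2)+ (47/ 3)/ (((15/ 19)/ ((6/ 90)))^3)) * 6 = 0.22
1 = 1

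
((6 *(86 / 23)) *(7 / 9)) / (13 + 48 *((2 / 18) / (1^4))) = 1204 / 1265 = 0.95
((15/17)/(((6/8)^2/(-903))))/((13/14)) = -337120/221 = -1525.43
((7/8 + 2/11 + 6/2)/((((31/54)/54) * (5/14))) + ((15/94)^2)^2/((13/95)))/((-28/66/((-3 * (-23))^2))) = -26410091952871782189/2202492816160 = -11991000.27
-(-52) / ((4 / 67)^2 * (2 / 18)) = 131303.25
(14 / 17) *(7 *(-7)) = -686 / 17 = -40.35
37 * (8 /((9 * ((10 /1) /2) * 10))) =148 /225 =0.66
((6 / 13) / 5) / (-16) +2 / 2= 517 / 520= 0.99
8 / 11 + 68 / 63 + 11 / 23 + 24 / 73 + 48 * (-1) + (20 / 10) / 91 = -686186287 / 15126111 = -45.36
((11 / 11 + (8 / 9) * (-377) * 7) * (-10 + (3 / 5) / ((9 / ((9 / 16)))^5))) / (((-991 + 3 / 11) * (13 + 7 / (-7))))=-12170453934001 / 6170785873920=-1.97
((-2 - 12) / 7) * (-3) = 6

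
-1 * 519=-519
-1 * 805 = -805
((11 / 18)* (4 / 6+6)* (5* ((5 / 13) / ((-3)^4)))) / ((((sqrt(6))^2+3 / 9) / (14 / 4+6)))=0.15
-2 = -2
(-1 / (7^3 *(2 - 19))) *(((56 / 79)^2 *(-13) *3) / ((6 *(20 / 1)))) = -0.00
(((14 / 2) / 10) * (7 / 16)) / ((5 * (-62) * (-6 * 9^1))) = 49 / 2678400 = 0.00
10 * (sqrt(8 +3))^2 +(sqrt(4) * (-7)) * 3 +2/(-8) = 271/4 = 67.75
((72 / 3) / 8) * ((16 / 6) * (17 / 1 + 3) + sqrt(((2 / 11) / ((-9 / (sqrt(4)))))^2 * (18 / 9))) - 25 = 4 * sqrt(2) / 33 + 135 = 135.17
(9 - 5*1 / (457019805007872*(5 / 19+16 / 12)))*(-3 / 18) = -124766406767148961 / 83177604511432704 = -1.50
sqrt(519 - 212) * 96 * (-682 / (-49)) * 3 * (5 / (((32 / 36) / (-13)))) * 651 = -3343465434.96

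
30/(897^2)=0.00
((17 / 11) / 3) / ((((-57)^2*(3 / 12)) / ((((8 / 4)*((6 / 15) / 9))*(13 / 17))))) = 208 / 4824765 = 0.00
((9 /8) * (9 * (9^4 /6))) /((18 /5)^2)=54675 /64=854.30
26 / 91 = 2 / 7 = 0.29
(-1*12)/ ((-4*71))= 3/ 71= 0.04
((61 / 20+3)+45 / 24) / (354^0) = 317 / 40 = 7.92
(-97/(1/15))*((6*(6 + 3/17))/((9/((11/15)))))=-74690/17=-4393.53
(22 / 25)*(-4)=-88 / 25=-3.52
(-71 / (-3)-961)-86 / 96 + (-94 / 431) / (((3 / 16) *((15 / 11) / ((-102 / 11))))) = -96232249 / 103440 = -930.32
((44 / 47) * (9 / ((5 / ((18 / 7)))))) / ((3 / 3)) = 7128 / 1645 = 4.33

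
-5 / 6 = -0.83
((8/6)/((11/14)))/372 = 14/3069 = 0.00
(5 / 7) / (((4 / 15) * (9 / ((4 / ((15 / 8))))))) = 40 / 63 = 0.63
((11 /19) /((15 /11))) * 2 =242 /285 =0.85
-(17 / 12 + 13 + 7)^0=-1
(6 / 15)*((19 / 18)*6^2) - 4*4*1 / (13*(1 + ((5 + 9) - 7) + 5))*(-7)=13404 / 845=15.86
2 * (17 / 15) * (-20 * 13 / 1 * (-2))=3536 / 3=1178.67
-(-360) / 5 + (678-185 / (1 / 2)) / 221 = 16220 / 221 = 73.39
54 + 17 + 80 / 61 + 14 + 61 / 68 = 361741 / 4148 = 87.21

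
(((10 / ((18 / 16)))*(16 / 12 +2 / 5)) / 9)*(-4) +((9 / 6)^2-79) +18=-63761 / 972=-65.60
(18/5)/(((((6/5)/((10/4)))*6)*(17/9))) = 45/68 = 0.66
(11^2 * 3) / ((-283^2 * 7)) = -363 / 560623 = -0.00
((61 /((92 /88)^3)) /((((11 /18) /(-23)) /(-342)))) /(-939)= -121166496 /165577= -731.78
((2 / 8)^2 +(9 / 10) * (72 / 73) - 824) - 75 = -5244611 / 5840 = -898.05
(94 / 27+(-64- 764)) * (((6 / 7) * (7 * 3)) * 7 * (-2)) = 623336 / 3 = 207778.67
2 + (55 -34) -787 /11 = -534 /11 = -48.55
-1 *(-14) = 14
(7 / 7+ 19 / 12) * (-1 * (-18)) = 93 / 2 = 46.50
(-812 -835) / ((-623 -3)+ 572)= 61 / 2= 30.50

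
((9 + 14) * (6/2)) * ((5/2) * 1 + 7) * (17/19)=1173/2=586.50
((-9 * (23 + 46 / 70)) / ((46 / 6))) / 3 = -324 / 35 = -9.26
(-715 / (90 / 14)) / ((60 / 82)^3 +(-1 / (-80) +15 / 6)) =-38.30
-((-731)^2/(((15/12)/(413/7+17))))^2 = -26388619743713536/25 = -1055544789748541.44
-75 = -75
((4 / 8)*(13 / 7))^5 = 371293 / 537824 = 0.69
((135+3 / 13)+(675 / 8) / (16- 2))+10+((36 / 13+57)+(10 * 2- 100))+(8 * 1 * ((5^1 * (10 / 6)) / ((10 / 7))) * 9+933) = 1484.03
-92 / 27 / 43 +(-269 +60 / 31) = -9614771 / 35991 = -267.14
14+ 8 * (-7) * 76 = -4242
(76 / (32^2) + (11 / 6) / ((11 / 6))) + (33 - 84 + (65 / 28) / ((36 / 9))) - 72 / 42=-91499 / 1792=-51.06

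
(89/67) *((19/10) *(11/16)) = 18601/10720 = 1.74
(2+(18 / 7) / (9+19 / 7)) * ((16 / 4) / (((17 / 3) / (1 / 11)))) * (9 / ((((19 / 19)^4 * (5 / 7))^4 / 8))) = 188776224 / 4791875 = 39.40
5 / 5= 1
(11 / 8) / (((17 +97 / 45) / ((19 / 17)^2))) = 178695 / 1992944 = 0.09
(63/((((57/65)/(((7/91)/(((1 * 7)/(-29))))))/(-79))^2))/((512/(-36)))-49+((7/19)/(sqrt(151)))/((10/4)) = -1196802569/323456+14 * sqrt(151)/14345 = -3700.04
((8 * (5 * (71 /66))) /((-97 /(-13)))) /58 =9230 /92829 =0.10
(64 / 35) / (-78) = -32 / 1365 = -0.02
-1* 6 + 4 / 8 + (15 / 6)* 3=2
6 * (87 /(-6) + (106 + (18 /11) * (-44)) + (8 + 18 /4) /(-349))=40758 /349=116.79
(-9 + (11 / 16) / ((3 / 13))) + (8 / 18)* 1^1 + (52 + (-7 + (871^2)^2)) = 82877208036541 / 144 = 575536166920.42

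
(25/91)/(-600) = -1/2184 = -0.00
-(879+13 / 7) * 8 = -49328 / 7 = -7046.86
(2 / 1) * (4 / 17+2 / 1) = 76 / 17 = 4.47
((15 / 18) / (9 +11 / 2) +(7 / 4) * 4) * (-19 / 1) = -11666 / 87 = -134.09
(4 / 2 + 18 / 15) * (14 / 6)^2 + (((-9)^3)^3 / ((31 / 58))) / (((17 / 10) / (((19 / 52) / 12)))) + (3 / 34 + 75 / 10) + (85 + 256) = -12982452.16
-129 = -129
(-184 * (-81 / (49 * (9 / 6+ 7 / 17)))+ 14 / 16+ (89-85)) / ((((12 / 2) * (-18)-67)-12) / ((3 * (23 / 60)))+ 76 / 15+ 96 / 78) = -1.05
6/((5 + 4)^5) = 2/19683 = 0.00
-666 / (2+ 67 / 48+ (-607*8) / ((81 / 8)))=1.40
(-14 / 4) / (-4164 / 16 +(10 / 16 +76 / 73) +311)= -292 / 4373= -0.07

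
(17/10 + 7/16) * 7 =1197/80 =14.96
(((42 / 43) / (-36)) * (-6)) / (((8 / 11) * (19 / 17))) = 1309 / 6536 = 0.20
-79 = -79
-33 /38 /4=-33 /152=-0.22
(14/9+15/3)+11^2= 1148/9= 127.56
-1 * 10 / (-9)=10 / 9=1.11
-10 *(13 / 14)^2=-8.62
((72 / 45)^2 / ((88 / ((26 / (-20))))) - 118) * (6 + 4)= -324604 / 275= -1180.38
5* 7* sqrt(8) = 70* sqrt(2) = 98.99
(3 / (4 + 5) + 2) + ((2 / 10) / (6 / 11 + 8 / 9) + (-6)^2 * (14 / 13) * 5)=5436071 / 27690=196.32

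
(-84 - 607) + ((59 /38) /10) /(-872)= -228969819 /331360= -691.00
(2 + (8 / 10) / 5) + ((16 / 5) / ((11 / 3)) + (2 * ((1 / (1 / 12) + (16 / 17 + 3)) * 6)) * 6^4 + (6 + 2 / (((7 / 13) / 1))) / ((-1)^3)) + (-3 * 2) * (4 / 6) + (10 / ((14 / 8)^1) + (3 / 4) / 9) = 13907879611 / 56100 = 247912.29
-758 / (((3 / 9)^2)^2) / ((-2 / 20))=613980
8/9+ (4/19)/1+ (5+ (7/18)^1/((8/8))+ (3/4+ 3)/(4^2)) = 73573/10944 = 6.72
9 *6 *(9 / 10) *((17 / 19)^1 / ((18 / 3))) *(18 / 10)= 12393 / 950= 13.05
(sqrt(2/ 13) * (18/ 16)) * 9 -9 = -9+81 * sqrt(26)/ 104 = -5.03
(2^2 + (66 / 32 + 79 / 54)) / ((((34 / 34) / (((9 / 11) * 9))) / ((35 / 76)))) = 341355 / 13376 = 25.52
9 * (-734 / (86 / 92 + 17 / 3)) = -911628 / 911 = -1000.69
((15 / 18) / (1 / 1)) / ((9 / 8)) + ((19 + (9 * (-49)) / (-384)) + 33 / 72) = 21.35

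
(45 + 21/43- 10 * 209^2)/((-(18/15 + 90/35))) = 328665295/2838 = 115808.77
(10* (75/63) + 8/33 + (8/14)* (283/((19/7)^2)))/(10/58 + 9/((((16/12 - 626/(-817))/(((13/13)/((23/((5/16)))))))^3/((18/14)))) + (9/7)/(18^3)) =197.51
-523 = -523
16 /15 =1.07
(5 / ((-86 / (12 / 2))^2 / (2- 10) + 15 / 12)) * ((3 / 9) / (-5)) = 24 / 1759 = 0.01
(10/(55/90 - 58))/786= -30/135323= -0.00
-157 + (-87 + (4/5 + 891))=3239/5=647.80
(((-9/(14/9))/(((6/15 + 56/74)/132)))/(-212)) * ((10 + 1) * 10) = 27197775/79394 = 342.57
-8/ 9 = -0.89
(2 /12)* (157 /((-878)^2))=157 /4625304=0.00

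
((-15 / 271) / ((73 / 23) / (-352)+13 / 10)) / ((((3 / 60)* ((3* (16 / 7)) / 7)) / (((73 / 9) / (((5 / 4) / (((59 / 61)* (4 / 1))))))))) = -170860412800 / 7775041761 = -21.98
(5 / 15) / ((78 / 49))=49 / 234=0.21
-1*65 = -65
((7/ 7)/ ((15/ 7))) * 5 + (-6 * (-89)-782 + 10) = -707/ 3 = -235.67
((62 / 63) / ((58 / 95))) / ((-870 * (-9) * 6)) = 0.00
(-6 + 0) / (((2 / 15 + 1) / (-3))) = 270 / 17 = 15.88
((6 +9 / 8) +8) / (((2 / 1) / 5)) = 605 / 16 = 37.81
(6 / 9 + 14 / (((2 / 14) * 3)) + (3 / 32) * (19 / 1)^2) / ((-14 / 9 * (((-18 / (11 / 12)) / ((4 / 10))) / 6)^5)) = 1038617899 / 881798400000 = 0.00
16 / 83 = 0.19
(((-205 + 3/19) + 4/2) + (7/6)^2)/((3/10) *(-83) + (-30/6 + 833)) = -689065/2746602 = -0.25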